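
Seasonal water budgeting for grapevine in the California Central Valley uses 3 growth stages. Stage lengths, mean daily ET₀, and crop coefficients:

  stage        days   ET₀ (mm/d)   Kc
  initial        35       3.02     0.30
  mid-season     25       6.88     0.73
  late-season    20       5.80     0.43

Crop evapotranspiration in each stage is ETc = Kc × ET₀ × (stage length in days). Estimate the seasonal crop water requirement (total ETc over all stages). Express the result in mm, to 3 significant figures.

207 mm

initial: 0.30 × 3.02 × 35 = 31.71 mm
mid-season: 0.73 × 6.88 × 25 = 125.56 mm
late-season: 0.43 × 5.80 × 20 = 49.88 mm
Seasonal total = 207.15 mm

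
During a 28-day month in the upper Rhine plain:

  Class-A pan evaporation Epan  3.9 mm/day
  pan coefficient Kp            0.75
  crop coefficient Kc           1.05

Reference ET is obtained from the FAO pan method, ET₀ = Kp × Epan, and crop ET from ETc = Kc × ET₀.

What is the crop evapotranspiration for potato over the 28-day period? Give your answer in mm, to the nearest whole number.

86 mm

ET₀ = 0.75 × 3.9 = 2.9250 mm/d
ETc = Kc × ET₀ = 1.05 × 2.9250 = 3.0713 mm/d
Over 28 days: 3.0713 × 28 = 85.996 mm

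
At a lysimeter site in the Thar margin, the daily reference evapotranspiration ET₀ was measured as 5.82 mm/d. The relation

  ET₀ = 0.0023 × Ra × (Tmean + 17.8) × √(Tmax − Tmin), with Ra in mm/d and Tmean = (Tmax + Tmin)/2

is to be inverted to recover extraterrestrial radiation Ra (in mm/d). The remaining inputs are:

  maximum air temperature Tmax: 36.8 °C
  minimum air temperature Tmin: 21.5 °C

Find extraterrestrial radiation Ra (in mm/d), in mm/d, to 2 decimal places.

13.78 mm/d

Tmean = 29.15 °C; √ΔT = 3.9115
Ra = ET₀ / [0.0023 × (Tmean+17.8) × √ΔT] = 5.82 / (0.0023 × 46.95 × 3.9115) = 13.779 mm/d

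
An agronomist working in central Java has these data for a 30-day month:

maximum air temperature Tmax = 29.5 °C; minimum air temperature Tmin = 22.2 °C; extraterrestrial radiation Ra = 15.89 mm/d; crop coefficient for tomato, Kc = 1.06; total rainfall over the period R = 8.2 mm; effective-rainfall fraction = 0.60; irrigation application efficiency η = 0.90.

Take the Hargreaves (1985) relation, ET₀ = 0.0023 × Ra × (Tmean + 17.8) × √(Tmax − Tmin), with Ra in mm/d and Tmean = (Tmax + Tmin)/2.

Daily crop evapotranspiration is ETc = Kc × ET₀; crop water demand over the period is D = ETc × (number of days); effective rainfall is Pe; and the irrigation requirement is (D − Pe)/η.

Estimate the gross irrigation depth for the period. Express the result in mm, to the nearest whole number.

147 mm

Tmean = (29.5 + 22.2)/2 = 25.85 °C
ET₀ = 0.0023 × 15.89 × (25.85 + 17.8) × √7.3 = 0.0023 × 15.89 × 43.65 × 2.7019 = 4.3103 mm/d
ETc = Kc × ET₀ = 1.06 × 4.3103 = 4.5689 mm/d
Crop demand D = ETc × 30 d = 4.5689 × 30 = 137.067 mm
Pe = 0.60 × 8.2 = 4.920 mm
D − Pe = 137.067 − 4.920 = 132.147 mm
Gross irrigation = 132.147 / 0.90 = 146.830 mm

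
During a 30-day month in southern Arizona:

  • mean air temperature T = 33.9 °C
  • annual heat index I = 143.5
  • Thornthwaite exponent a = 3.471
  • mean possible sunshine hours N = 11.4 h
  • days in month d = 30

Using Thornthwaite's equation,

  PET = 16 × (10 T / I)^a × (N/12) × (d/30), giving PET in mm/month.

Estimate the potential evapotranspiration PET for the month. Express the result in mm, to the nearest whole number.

300 mm

10T/I = 10 × 33.9 / 143.5 = 2.3624
(10T/I)^a = 2.3624^3.471 = 19.7656
Uncorrected PET = 16 × 19.7656 = 316.250 mm
Correction = (N/12)(d/30) = (11.4/12)(30/30) = 0.9500
PET = 316.250 × 0.9500 = 300.438 mm/month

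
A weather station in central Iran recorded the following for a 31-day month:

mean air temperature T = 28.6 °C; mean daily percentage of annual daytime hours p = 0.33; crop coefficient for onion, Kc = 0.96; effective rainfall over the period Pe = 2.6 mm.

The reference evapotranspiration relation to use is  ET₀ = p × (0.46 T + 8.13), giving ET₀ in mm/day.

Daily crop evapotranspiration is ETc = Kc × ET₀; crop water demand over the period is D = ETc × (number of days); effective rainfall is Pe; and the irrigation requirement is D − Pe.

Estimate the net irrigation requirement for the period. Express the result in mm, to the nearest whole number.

ET₀ = 0.33 × (0.46 × 28.6 + 8.13) = 0.33 × 21.286 = 7.0244 mm/d
ETc = Kc × ET₀ = 0.96 × 7.0244 = 6.7434 mm/d
Crop demand D = ETc × 31 d = 6.7434 × 31 = 209.045 mm
D − Pe = 209.045 − 2.6 = 206.445 mm

206 mm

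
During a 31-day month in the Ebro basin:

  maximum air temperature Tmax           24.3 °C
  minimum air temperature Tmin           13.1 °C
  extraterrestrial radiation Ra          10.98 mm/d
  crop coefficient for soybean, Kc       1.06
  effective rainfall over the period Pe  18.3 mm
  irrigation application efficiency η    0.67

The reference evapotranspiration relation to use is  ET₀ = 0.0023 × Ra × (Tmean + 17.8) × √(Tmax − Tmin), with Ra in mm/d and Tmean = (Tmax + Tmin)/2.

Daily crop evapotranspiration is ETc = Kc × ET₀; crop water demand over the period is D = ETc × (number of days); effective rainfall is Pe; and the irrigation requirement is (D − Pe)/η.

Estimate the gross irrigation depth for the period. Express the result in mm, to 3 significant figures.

124 mm

Tmean = (24.3 + 13.1)/2 = 18.70 °C
ET₀ = 0.0023 × 10.98 × (18.70 + 17.8) × √11.2 = 0.0023 × 10.98 × 36.50 × 3.3466 = 3.0848 mm/d
ETc = Kc × ET₀ = 1.06 × 3.0848 = 3.2699 mm/d
Crop demand D = ETc × 31 d = 3.2699 × 31 = 101.367 mm
D − Pe = 101.367 − 18.3 = 83.067 mm
Gross irrigation = 83.067 / 0.67 = 123.981 mm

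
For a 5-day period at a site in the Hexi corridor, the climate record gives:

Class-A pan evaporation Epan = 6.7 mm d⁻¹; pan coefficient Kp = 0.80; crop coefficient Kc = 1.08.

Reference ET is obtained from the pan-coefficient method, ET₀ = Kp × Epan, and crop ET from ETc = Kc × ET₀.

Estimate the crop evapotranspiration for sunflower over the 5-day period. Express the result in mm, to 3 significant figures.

ET₀ = 0.80 × 6.7 = 5.3600 mm/d
ETc = Kc × ET₀ = 1.08 × 5.3600 = 5.7888 mm/d
Over 5 days: 5.7888 × 5 = 28.944 mm

28.9 mm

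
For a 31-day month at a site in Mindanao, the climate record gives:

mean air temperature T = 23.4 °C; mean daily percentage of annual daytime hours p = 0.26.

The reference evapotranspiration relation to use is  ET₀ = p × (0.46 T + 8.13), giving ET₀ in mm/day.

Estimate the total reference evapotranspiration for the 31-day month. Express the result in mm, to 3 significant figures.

152 mm

ET₀ = 0.26 × (0.46 × 23.4 + 8.13) = 0.26 × 18.894 = 4.9124 mm/d
Monthly total = 4.9124 × 31 = 152.284 mm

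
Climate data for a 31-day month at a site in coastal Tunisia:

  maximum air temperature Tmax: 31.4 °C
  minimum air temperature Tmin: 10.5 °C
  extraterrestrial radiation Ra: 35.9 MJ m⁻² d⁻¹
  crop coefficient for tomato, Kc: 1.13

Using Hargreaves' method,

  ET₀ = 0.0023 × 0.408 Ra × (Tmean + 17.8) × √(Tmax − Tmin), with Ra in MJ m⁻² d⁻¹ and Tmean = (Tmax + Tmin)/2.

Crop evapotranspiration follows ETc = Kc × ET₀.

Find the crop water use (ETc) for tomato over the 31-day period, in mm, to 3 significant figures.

209 mm

Tmean = (31.4 + 10.5)/2 = 20.95 °C
0.408 Ra = 0.408 × 35.9 = 14.6472 mm/d equivalent
ET₀ = 0.0023 × 14.6472 × (20.95 + 17.8) × √20.9 = 0.0023 × 14.6472 × 38.75 × 4.5717 = 5.9680 mm/d
ETc = Kc × ET₀ = 1.13 × 5.9680 = 6.7438 mm/d
Over 31 days: 6.7438 × 31 = 209.058 mm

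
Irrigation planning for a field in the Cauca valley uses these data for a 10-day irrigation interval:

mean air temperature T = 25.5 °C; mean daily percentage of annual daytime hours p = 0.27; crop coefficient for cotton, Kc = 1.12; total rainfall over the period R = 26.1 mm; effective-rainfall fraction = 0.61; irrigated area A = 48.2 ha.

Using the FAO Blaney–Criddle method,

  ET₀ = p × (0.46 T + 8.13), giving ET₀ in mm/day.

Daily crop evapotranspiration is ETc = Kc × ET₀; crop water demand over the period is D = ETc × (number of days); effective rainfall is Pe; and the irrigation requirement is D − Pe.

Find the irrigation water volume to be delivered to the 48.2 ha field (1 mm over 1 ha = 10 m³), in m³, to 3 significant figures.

ET₀ = 0.27 × (0.46 × 25.5 + 8.13) = 0.27 × 19.860 = 5.3622 mm/d
ETc = Kc × ET₀ = 1.12 × 5.3622 = 6.0057 mm/d
Crop demand D = ETc × 10 d = 6.0057 × 10 = 60.057 mm
Pe = 0.61 × 26.1 = 15.921 mm
D − Pe = 60.057 − 15.921 = 44.136 mm
Volume = 44.136 mm × 48.2 ha × 10 = 21273.6 m³

21300 m³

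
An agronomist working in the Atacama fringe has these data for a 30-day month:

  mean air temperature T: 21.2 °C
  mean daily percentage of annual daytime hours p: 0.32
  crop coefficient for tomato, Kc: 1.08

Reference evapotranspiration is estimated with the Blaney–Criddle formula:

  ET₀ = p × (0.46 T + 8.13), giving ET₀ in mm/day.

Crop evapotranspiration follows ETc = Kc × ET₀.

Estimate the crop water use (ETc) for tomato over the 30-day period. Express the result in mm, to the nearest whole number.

185 mm

ET₀ = 0.32 × (0.46 × 21.2 + 8.13) = 0.32 × 17.882 = 5.7222 mm/d
ETc = Kc × ET₀ = 1.08 × 5.7222 = 6.1800 mm/d
Over 30 days: 6.1800 × 30 = 185.400 mm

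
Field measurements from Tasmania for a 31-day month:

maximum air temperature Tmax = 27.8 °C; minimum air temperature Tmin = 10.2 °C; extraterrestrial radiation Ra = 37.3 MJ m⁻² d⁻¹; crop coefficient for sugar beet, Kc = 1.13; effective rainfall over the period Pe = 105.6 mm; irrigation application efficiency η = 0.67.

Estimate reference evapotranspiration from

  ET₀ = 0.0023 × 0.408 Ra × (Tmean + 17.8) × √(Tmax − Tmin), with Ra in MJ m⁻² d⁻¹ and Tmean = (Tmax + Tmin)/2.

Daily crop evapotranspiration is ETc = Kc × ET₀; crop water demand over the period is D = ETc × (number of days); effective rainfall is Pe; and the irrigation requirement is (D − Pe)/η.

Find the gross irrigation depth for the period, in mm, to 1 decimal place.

Tmean = (27.8 + 10.2)/2 = 19.00 °C
0.408 Ra = 0.408 × 37.3 = 15.2184 mm/d equivalent
ET₀ = 0.0023 × 15.2184 × (19.00 + 17.8) × √17.6 = 0.0023 × 15.2184 × 36.80 × 4.1952 = 5.4038 mm/d
ETc = Kc × ET₀ = 1.13 × 5.4038 = 6.1063 mm/d
Crop demand D = ETc × 31 d = 6.1063 × 31 = 189.295 mm
D − Pe = 189.295 − 105.6 = 83.695 mm
Gross irrigation = 83.695 / 0.67 = 124.918 mm

124.9 mm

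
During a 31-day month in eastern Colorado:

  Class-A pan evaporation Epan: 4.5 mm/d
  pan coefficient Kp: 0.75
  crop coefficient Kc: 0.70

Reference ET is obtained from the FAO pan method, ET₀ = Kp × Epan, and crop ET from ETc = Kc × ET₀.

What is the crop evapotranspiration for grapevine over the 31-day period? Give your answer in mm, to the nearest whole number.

73 mm

ET₀ = 0.75 × 4.5 = 3.3750 mm/d
ETc = Kc × ET₀ = 0.70 × 3.3750 = 2.3625 mm/d
Over 31 days: 2.3625 × 31 = 73.238 mm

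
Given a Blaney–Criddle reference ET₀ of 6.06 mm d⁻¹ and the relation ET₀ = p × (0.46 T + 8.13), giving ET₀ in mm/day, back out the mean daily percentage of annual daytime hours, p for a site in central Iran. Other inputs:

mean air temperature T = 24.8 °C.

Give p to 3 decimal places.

0.310

p = ET₀ / (0.46 T + 8.13) = 6.06 / (0.46 × 24.8 + 8.13) = 6.06 / 19.538 = 0.3102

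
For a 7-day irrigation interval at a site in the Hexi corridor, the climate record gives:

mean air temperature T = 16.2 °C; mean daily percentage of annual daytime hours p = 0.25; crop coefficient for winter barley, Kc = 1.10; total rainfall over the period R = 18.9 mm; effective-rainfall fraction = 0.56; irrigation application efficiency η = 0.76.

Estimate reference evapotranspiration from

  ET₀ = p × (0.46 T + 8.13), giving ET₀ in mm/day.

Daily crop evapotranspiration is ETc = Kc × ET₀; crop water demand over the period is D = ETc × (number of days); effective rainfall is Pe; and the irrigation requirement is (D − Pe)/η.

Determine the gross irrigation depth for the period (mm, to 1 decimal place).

25.5 mm

ET₀ = 0.25 × (0.46 × 16.2 + 8.13) = 0.25 × 15.582 = 3.8955 mm/d
ETc = Kc × ET₀ = 1.10 × 3.8955 = 4.2851 mm/d
Crop demand D = ETc × 7 d = 4.2851 × 7 = 29.996 mm
Pe = 0.56 × 18.9 = 10.584 mm
D − Pe = 29.996 − 10.584 = 19.412 mm
Gross irrigation = 19.412 / 0.76 = 25.542 mm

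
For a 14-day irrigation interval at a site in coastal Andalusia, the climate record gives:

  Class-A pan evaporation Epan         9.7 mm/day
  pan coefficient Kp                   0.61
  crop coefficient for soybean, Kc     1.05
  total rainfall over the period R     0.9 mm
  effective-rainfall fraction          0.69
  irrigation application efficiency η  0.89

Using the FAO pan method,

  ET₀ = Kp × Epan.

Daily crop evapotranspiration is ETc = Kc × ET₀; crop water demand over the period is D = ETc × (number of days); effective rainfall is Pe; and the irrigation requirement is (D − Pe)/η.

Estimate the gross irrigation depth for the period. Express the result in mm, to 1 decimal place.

ET₀ = 0.61 × 9.7 = 5.9170 mm/d
ETc = Kc × ET₀ = 1.05 × 5.9170 = 6.2129 mm/d
Crop demand D = ETc × 14 d = 6.2129 × 14 = 86.981 mm
Pe = 0.69 × 0.9 = 0.621 mm
D − Pe = 86.981 − 0.621 = 86.360 mm
Gross irrigation = 86.360 / 0.89 = 97.034 mm

97.0 mm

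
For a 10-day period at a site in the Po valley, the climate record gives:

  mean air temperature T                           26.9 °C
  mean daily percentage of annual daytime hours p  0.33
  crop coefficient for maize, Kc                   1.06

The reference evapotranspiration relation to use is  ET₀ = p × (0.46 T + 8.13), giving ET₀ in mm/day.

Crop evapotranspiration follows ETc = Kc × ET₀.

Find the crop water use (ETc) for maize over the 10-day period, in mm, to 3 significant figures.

71.7 mm

ET₀ = 0.33 × (0.46 × 26.9 + 8.13) = 0.33 × 20.504 = 6.7663 mm/d
ETc = Kc × ET₀ = 1.06 × 6.7663 = 7.1723 mm/d
Over 10 days: 7.1723 × 10 = 71.723 mm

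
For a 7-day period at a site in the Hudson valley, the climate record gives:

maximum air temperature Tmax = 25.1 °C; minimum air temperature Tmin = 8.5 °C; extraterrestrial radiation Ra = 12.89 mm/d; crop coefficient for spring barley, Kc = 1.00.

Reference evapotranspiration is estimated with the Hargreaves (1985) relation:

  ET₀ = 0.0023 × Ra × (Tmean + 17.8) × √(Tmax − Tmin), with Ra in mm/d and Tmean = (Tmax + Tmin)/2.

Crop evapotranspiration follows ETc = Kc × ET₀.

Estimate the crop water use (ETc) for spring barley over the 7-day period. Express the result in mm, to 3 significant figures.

29.3 mm

Tmean = (25.1 + 8.5)/2 = 16.80 °C
ET₀ = 0.0023 × 12.89 × (16.80 + 17.8) × √16.6 = 0.0023 × 12.89 × 34.60 × 4.0743 = 4.1794 mm/d
ETc = Kc × ET₀ = 1.00 × 4.1794 = 4.1794 mm/d
Over 7 days: 4.1794 × 7 = 29.256 mm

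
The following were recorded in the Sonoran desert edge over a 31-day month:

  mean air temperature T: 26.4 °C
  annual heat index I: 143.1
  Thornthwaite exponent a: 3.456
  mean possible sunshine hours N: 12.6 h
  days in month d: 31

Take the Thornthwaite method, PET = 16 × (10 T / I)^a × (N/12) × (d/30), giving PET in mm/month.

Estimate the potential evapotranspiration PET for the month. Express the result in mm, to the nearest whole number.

144 mm

10T/I = 10 × 26.4 / 143.1 = 1.8449
(10T/I)^a = 1.8449^3.456 = 8.3024
Uncorrected PET = 16 × 8.3024 = 132.838 mm
Correction = (N/12)(d/30) = (12.6/12)(31/30) = 1.0850
PET = 132.838 × 1.0850 = 144.129 mm/month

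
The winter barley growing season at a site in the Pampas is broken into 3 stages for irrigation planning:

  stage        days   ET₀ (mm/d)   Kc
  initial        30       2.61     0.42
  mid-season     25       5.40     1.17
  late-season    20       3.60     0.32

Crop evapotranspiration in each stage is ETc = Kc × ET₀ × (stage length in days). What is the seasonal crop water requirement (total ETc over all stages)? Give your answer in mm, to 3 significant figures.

initial: 0.42 × 2.61 × 30 = 32.89 mm
mid-season: 1.17 × 5.40 × 25 = 157.95 mm
late-season: 0.32 × 3.60 × 20 = 23.04 mm
Seasonal total = 213.88 mm

214 mm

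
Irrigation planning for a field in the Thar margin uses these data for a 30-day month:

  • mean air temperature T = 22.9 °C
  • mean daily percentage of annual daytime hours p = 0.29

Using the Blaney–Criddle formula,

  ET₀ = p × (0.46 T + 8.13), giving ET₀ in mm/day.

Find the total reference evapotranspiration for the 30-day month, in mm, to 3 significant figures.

ET₀ = 0.29 × (0.46 × 22.9 + 8.13) = 0.29 × 18.664 = 5.4126 mm/d
Monthly total = 5.4126 × 30 = 162.378 mm

162 mm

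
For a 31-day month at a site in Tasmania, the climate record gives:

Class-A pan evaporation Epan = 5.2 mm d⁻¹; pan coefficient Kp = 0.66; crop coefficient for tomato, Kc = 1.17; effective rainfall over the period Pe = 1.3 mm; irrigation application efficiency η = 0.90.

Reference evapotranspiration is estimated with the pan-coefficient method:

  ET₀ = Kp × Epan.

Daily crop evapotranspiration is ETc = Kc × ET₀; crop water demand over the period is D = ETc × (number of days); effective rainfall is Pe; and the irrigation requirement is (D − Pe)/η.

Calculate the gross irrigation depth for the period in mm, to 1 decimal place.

136.9 mm

ET₀ = 0.66 × 5.2 = 3.4320 mm/d
ETc = Kc × ET₀ = 1.17 × 3.4320 = 4.0154 mm/d
Crop demand D = ETc × 31 d = 4.0154 × 31 = 124.477 mm
D − Pe = 124.477 − 1.3 = 123.177 mm
Gross irrigation = 123.177 / 0.90 = 136.863 mm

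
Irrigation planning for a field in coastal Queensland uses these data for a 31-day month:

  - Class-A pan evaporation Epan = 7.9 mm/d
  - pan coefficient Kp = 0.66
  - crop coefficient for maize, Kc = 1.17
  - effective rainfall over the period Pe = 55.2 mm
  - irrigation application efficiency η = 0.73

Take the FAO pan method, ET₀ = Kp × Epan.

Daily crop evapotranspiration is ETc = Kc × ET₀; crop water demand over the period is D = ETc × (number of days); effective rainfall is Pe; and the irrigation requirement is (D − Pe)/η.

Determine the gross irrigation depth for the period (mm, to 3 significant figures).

ET₀ = 0.66 × 7.9 = 5.2140 mm/d
ETc = Kc × ET₀ = 1.17 × 5.2140 = 6.1004 mm/d
Crop demand D = ETc × 31 d = 6.1004 × 31 = 189.112 mm
D − Pe = 189.112 − 55.2 = 133.912 mm
Gross irrigation = 133.912 / 0.73 = 183.441 mm

183 mm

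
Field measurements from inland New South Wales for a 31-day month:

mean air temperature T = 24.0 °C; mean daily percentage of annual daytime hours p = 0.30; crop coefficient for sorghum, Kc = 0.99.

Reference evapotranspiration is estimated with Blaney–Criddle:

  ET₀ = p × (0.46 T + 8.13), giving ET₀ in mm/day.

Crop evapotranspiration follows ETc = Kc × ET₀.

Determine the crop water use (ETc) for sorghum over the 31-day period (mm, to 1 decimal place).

ET₀ = 0.30 × (0.46 × 24.0 + 8.13) = 0.30 × 19.170 = 5.7510 mm/d
ETc = Kc × ET₀ = 0.99 × 5.7510 = 5.6935 mm/d
Over 31 days: 5.6935 × 31 = 176.499 mm

176.5 mm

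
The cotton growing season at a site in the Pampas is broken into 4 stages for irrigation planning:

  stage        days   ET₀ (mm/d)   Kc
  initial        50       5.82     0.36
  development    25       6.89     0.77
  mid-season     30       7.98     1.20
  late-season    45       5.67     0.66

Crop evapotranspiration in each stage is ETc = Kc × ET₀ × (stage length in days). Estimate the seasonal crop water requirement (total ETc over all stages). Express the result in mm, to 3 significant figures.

693 mm

initial: 0.36 × 5.82 × 50 = 104.76 mm
development: 0.77 × 6.89 × 25 = 132.63 mm
mid-season: 1.20 × 7.98 × 30 = 287.28 mm
late-season: 0.66 × 5.67 × 45 = 168.40 mm
Seasonal total = 693.07 mm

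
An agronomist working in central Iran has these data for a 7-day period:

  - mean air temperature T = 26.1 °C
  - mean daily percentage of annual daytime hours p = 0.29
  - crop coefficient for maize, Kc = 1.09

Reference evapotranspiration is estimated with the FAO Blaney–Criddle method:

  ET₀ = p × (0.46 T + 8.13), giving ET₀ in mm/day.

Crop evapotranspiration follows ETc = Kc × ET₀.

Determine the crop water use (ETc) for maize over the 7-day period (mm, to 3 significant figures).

44.6 mm

ET₀ = 0.29 × (0.46 × 26.1 + 8.13) = 0.29 × 20.136 = 5.8394 mm/d
ETc = Kc × ET₀ = 1.09 × 5.8394 = 6.3649 mm/d
Over 7 days: 6.3649 × 7 = 44.554 mm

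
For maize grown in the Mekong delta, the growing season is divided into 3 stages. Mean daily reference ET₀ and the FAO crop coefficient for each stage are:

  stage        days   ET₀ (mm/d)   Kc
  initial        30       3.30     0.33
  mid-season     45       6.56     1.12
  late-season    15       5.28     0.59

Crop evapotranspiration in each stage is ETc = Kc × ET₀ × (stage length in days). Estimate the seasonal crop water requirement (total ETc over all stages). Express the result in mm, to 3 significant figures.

410 mm

initial: 0.33 × 3.30 × 30 = 32.67 mm
mid-season: 1.12 × 6.56 × 45 = 330.62 mm
late-season: 0.59 × 5.28 × 15 = 46.73 mm
Seasonal total = 410.02 mm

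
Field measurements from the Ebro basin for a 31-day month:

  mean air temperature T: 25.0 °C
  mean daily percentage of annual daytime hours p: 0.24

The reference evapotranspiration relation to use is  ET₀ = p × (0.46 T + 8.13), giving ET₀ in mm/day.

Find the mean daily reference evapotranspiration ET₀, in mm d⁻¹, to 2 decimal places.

4.71 mm d⁻¹

ET₀ = 0.24 × (0.46 × 25.0 + 8.13) = 0.24 × 19.630 = 4.7112 mm/d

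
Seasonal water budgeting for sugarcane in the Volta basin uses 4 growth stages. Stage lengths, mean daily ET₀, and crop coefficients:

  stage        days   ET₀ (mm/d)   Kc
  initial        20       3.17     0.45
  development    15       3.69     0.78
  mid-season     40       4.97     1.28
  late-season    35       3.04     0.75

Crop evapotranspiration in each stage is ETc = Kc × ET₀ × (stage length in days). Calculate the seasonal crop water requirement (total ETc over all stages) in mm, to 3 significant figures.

406 mm

initial: 0.45 × 3.17 × 20 = 28.53 mm
development: 0.78 × 3.69 × 15 = 43.17 mm
mid-season: 1.28 × 4.97 × 40 = 254.46 mm
late-season: 0.75 × 3.04 × 35 = 79.80 mm
Seasonal total = 405.96 mm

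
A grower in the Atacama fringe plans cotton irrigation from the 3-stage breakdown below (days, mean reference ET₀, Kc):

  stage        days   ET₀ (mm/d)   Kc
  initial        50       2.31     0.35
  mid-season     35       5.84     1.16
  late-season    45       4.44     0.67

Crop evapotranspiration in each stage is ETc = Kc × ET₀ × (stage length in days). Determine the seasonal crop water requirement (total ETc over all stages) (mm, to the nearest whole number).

initial: 0.35 × 2.31 × 50 = 40.43 mm
mid-season: 1.16 × 5.84 × 35 = 237.10 mm
late-season: 0.67 × 4.44 × 45 = 133.87 mm
Seasonal total = 411.40 mm

411 mm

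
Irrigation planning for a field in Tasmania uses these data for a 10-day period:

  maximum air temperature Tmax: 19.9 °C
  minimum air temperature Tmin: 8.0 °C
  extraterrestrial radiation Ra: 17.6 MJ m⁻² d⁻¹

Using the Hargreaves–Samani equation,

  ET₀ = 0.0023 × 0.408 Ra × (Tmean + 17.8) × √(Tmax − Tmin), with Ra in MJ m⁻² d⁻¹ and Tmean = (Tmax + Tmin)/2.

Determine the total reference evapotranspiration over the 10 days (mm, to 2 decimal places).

18.09 mm

Tmean = (19.9 + 8.0)/2 = 13.95 °C
0.408 Ra = 0.408 × 17.6 = 7.1808 mm/d equivalent
ET₀ = 0.0023 × 7.1808 × (13.95 + 17.8) × √11.9 = 0.0023 × 7.1808 × 31.75 × 3.4496 = 1.8089 mm/d
Over 10 days: 1.8089 × 10 = 18.089 mm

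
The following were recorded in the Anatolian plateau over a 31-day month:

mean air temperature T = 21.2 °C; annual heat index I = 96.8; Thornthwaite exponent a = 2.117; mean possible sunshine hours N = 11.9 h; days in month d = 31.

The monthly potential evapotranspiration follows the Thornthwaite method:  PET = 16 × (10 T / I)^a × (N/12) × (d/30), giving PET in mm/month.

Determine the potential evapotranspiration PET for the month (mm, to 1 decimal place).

86.2 mm

10T/I = 10 × 21.2 / 96.8 = 2.1901
(10T/I)^a = 2.1901^2.117 = 5.2573
Uncorrected PET = 16 × 5.2573 = 84.117 mm
Correction = (N/12)(d/30) = (11.9/12)(31/30) = 1.0247
PET = 84.117 × 1.0247 = 86.195 mm/month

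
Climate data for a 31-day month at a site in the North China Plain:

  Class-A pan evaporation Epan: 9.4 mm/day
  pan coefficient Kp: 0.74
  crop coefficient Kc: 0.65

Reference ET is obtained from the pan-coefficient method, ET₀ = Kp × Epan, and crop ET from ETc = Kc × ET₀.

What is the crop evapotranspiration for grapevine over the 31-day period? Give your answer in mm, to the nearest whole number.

ET₀ = 0.74 × 9.4 = 6.9560 mm/d
ETc = Kc × ET₀ = 0.65 × 6.9560 = 4.5214 mm/d
Over 31 days: 4.5214 × 31 = 140.163 mm

140 mm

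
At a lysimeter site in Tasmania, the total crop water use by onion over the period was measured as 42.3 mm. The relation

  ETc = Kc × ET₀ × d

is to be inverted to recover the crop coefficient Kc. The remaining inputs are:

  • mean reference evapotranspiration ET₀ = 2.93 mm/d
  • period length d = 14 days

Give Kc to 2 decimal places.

1.03

ETc = Kc × ET₀ × d  ⇒  Kc = ETc / (ET₀ × d)
Kc = 42.3 / (2.93 × 14) = 42.3 / 41.02 = 1.0312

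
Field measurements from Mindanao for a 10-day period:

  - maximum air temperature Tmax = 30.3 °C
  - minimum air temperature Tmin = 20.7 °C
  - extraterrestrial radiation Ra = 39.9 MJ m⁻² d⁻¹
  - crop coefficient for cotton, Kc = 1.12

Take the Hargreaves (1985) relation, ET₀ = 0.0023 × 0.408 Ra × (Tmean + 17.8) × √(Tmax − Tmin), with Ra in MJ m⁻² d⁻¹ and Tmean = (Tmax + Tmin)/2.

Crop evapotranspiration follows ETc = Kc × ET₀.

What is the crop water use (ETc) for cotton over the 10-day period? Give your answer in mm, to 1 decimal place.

56.3 mm

Tmean = (30.3 + 20.7)/2 = 25.50 °C
0.408 Ra = 0.408 × 39.9 = 16.2792 mm/d equivalent
ET₀ = 0.0023 × 16.2792 × (25.50 + 17.8) × √9.6 = 0.0023 × 16.2792 × 43.30 × 3.0984 = 5.0233 mm/d
ETc = Kc × ET₀ = 1.12 × 5.0233 = 5.6261 mm/d
Over 10 days: 5.6261 × 10 = 56.261 mm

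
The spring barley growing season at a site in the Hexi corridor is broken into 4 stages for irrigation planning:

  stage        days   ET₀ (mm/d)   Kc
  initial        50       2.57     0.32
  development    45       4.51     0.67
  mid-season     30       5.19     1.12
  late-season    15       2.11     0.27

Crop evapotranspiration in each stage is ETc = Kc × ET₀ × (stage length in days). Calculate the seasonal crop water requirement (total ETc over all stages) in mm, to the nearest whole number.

initial: 0.32 × 2.57 × 50 = 41.12 mm
development: 0.67 × 4.51 × 45 = 135.98 mm
mid-season: 1.12 × 5.19 × 30 = 174.38 mm
late-season: 0.27 × 2.11 × 15 = 8.55 mm
Seasonal total = 360.03 mm

360 mm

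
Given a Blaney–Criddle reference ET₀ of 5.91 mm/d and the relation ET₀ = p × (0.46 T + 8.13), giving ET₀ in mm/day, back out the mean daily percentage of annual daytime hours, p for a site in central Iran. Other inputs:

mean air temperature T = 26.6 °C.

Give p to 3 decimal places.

0.290

p = ET₀ / (0.46 T + 8.13) = 5.91 / (0.46 × 26.6 + 8.13) = 5.91 / 20.366 = 0.2902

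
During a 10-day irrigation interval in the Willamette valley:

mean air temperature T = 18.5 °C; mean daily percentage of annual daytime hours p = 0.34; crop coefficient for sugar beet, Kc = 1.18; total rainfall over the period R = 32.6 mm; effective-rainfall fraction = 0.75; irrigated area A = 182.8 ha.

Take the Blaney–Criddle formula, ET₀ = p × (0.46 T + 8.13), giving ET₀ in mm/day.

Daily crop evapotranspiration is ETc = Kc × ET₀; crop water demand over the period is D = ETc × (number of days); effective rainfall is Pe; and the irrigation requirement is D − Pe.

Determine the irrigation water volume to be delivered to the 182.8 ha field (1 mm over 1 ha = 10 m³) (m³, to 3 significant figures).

77300 m³

ET₀ = 0.34 × (0.46 × 18.5 + 8.13) = 0.34 × 16.640 = 5.6576 mm/d
ETc = Kc × ET₀ = 1.18 × 5.6576 = 6.6760 mm/d
Crop demand D = ETc × 10 d = 6.6760 × 10 = 66.760 mm
Pe = 0.75 × 32.6 = 24.450 mm
D − Pe = 66.760 − 24.450 = 42.310 mm
Volume = 42.310 mm × 182.8 ha × 10 = 77342.7 m³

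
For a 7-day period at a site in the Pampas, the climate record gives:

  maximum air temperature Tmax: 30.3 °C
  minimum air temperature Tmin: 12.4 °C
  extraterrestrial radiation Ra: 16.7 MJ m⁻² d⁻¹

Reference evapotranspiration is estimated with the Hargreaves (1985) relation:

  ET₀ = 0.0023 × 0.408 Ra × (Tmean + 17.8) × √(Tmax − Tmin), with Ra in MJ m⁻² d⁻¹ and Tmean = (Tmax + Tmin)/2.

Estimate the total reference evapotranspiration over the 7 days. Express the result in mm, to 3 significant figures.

18.2 mm

Tmean = (30.3 + 12.4)/2 = 21.35 °C
0.408 Ra = 0.408 × 16.7 = 6.8136 mm/d equivalent
ET₀ = 0.0023 × 6.8136 × (21.35 + 17.8) × √17.9 = 0.0023 × 6.8136 × 39.15 × 4.2308 = 2.5957 mm/d
Over 7 days: 2.5957 × 7 = 18.170 mm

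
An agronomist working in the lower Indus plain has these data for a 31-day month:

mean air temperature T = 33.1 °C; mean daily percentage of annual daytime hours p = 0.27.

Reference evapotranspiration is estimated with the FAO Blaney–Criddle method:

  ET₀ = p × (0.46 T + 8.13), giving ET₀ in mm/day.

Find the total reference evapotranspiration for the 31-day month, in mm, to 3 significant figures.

ET₀ = 0.27 × (0.46 × 33.1 + 8.13) = 0.27 × 23.356 = 6.3061 mm/d
Monthly total = 6.3061 × 31 = 195.489 mm

195 mm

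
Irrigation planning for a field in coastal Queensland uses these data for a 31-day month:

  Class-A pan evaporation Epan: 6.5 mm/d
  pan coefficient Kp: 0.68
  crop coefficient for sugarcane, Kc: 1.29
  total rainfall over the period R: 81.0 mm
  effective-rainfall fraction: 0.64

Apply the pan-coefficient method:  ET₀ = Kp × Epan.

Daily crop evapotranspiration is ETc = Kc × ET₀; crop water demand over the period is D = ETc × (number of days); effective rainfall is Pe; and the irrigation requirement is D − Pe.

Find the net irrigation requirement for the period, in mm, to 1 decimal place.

ET₀ = 0.68 × 6.5 = 4.4200 mm/d
ETc = Kc × ET₀ = 1.29 × 4.4200 = 5.7018 mm/d
Crop demand D = ETc × 31 d = 5.7018 × 31 = 176.756 mm
Pe = 0.64 × 81.0 = 51.840 mm
D − Pe = 176.756 − 51.840 = 124.916 mm

124.9 mm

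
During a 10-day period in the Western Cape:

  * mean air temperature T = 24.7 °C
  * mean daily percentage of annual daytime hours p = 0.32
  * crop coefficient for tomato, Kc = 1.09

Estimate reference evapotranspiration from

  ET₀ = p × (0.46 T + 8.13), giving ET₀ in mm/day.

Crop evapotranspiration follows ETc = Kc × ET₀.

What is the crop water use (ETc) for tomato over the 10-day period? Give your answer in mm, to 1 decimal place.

68.0 mm

ET₀ = 0.32 × (0.46 × 24.7 + 8.13) = 0.32 × 19.492 = 6.2374 mm/d
ETc = Kc × ET₀ = 1.09 × 6.2374 = 6.7988 mm/d
Over 10 days: 6.7988 × 10 = 67.988 mm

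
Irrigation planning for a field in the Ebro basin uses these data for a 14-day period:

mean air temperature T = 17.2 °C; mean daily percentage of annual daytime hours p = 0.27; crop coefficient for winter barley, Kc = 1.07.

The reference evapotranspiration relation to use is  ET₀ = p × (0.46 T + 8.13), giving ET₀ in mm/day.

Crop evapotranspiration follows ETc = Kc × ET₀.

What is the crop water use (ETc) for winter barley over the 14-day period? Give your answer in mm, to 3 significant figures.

ET₀ = 0.27 × (0.46 × 17.2 + 8.13) = 0.27 × 16.042 = 4.3313 mm/d
ETc = Kc × ET₀ = 1.07 × 4.3313 = 4.6345 mm/d
Over 14 days: 4.6345 × 14 = 64.883 mm

64.9 mm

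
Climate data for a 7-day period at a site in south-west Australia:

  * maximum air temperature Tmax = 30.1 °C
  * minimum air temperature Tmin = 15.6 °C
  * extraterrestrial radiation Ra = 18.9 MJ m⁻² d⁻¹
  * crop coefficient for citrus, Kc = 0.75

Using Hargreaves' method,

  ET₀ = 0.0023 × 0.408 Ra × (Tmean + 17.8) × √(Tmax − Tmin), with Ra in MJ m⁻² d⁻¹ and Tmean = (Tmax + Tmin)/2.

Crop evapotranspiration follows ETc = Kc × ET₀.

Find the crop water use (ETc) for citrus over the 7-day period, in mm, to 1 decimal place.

14.4 mm

Tmean = (30.1 + 15.6)/2 = 22.85 °C
0.408 Ra = 0.408 × 18.9 = 7.7112 mm/d equivalent
ET₀ = 0.0023 × 7.7112 × (22.85 + 17.8) × √14.5 = 0.0023 × 7.7112 × 40.65 × 3.8079 = 2.7453 mm/d
ETc = Kc × ET₀ = 0.75 × 2.7453 = 2.0590 mm/d
Over 7 days: 2.0590 × 7 = 14.413 mm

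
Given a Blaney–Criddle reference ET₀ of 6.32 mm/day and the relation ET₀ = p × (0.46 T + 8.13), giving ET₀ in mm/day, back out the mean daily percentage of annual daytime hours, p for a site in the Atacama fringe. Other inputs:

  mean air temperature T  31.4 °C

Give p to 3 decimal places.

p = ET₀ / (0.46 T + 8.13) = 6.32 / (0.46 × 31.4 + 8.13) = 6.32 / 22.574 = 0.2800

0.280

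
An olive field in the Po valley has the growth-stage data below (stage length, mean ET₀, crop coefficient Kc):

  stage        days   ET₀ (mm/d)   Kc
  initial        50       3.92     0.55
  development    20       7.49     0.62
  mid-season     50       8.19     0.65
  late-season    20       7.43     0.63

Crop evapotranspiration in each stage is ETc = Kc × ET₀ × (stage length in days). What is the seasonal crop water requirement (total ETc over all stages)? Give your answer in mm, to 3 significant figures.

initial: 0.55 × 3.92 × 50 = 107.80 mm
development: 0.62 × 7.49 × 20 = 92.88 mm
mid-season: 0.65 × 8.19 × 50 = 266.18 mm
late-season: 0.63 × 7.43 × 20 = 93.62 mm
Seasonal total = 560.48 mm

560 mm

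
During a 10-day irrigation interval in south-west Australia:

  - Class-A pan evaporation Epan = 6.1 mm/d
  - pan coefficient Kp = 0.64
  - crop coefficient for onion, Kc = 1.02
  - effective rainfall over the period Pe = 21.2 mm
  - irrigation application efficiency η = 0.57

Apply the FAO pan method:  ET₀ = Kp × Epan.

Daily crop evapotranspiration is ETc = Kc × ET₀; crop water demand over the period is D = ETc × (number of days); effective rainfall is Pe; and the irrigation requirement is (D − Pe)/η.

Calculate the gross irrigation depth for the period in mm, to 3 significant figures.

ET₀ = 0.64 × 6.1 = 3.9040 mm/d
ETc = Kc × ET₀ = 1.02 × 3.9040 = 3.9821 mm/d
Crop demand D = ETc × 10 d = 3.9821 × 10 = 39.821 mm
D − Pe = 39.821 − 21.2 = 18.621 mm
Gross irrigation = 18.621 / 0.57 = 32.668 mm

32.7 mm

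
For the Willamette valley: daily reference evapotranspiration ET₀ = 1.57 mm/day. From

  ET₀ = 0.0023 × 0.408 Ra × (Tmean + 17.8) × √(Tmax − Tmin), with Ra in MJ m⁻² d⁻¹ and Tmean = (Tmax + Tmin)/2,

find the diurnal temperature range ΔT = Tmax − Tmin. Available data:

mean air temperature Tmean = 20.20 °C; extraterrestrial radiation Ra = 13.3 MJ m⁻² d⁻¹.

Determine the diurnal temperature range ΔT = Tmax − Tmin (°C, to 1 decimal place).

11.0 °C

√ΔT = ET₀ / [0.0023 × 0.408 × Ra × (Tmean+17.8)] = 1.57 / (0.0023 × 5.4264 × 38.00) = 3.3104
ΔT = 3.3104² = 10.959 °C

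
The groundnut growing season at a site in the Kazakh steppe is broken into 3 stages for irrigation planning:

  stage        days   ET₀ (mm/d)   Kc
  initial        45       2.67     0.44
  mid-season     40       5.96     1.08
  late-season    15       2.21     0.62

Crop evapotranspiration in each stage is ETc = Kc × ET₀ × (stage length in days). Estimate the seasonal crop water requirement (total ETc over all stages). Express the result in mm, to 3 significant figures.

initial: 0.44 × 2.67 × 45 = 52.87 mm
mid-season: 1.08 × 5.96 × 40 = 257.47 mm
late-season: 0.62 × 2.21 × 15 = 20.55 mm
Seasonal total = 330.89 mm

331 mm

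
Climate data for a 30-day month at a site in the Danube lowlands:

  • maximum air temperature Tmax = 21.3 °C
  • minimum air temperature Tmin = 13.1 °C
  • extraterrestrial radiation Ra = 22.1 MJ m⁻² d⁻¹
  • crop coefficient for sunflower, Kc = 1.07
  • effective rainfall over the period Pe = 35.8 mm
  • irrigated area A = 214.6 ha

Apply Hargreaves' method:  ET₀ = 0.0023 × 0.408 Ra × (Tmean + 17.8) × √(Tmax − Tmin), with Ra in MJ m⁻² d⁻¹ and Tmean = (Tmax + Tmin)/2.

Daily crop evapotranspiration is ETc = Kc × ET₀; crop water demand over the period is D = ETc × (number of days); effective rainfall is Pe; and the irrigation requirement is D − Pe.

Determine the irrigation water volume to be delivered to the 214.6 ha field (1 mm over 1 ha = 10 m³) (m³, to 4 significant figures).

66360 m³

Tmean = (21.3 + 13.1)/2 = 17.20 °C
0.408 Ra = 0.408 × 22.1 = 9.0168 mm/d equivalent
ET₀ = 0.0023 × 9.0168 × (17.20 + 17.8) × √8.2 = 0.0023 × 9.0168 × 35.00 × 2.8636 = 2.0786 mm/d
ETc = Kc × ET₀ = 1.07 × 2.0786 = 2.2241 mm/d
Crop demand D = ETc × 30 d = 2.2241 × 30 = 66.723 mm
D − Pe = 66.723 − 35.8 = 30.923 mm
Volume = 30.923 mm × 214.6 ha × 10 = 66360.8 m³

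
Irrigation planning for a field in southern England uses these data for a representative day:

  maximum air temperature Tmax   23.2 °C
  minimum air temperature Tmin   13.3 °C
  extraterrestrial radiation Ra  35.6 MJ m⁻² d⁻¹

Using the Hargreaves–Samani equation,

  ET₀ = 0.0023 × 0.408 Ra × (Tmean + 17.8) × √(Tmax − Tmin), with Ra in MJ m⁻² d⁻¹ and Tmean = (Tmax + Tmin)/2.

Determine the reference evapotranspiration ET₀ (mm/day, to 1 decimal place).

3.8 mm/day

Tmean = (23.2 + 13.3)/2 = 18.25 °C
0.408 Ra = 0.408 × 35.6 = 14.5248 mm/d equivalent
ET₀ = 0.0023 × 14.5248 × (18.25 + 17.8) × √9.9 = 0.0023 × 14.5248 × 36.05 × 3.1464 = 3.7893 mm/d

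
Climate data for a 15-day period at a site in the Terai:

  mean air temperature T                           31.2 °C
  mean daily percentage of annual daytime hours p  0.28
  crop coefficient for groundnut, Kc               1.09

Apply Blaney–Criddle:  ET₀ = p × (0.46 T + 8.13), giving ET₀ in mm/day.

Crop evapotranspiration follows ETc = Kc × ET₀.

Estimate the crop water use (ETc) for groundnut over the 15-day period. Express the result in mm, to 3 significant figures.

ET₀ = 0.28 × (0.46 × 31.2 + 8.13) = 0.28 × 22.482 = 6.2950 mm/d
ETc = Kc × ET₀ = 1.09 × 6.2950 = 6.8616 mm/d
Over 15 days: 6.8616 × 15 = 102.924 mm

103 mm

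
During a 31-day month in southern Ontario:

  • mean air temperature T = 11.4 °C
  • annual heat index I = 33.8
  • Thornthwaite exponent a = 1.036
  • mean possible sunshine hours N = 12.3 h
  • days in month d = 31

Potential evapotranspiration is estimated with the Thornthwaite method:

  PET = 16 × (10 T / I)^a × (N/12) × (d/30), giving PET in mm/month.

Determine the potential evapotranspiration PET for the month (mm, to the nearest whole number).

60 mm

10T/I = 10 × 11.4 / 33.8 = 3.3728
(10T/I)^a = 3.3728^1.036 = 3.5237
Uncorrected PET = 16 × 3.5237 = 56.379 mm
Correction = (N/12)(d/30) = (12.3/12)(31/30) = 1.0592
PET = 56.379 × 1.0592 = 59.717 mm/month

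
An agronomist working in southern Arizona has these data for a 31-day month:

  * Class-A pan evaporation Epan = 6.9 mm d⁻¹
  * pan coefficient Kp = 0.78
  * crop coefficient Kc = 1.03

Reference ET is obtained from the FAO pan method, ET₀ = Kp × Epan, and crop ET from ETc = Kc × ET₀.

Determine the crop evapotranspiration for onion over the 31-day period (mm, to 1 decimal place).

ET₀ = 0.78 × 6.9 = 5.3820 mm/d
ETc = Kc × ET₀ = 1.03 × 5.3820 = 5.5435 mm/d
Over 31 days: 5.5435 × 31 = 171.849 mm

171.8 mm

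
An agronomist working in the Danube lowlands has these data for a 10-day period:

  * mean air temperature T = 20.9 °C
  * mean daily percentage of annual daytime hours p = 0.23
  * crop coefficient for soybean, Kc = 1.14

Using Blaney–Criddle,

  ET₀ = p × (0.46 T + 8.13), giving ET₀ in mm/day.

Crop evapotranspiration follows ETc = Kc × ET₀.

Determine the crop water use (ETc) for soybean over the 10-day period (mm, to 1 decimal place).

46.5 mm

ET₀ = 0.23 × (0.46 × 20.9 + 8.13) = 0.23 × 17.744 = 4.0811 mm/d
ETc = Kc × ET₀ = 1.14 × 4.0811 = 4.6525 mm/d
Over 10 days: 4.6525 × 10 = 46.525 mm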